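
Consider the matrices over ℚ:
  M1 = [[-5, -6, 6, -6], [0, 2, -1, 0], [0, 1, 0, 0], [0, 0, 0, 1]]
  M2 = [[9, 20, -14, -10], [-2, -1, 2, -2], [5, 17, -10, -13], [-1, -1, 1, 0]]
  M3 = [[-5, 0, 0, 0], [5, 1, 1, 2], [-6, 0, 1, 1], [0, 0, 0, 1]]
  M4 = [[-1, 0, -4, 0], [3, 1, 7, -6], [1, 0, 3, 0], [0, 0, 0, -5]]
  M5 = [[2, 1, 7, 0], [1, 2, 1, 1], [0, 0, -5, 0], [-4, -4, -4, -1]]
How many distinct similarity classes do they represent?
Characteristic polynomials: χ_{M1} = (x - 1)^3(x + 5), χ_{M2} = (x - 1)^3(x + 5), χ_{M3} = (x - 1)^3(x + 5), χ_{M4} = (x - 1)^3(x + 5), χ_{M5} = (x - 1)^3(x + 5).

{M1, M2}: invariant factors x - 1, (x - 1)^2(x + 5).

{M3, M4, M5}: invariant factors (x - 1)^3(x + 5).

Matrices are similar if and only if their invariant-factor lists agree; the partition into similarity classes is {M1, M2}, {M3, M4, M5}.

2 classes: {M1, M2}, {M3, M4, M5}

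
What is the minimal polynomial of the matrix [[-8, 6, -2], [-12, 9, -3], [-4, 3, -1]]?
The characteristic polynomial factors as x^3. The minimal polynomial is ∏(x - λ)^{k_λ} where k_λ is the size of the largest Jordan block at λ.

For λ = 0: rank(A) = 1, and the largest Jordan block has size 2 (the smallest k with rank(A^k) = rank(A^(k+1))).

So m_A(x) = x^2.

m_A(x) = x^2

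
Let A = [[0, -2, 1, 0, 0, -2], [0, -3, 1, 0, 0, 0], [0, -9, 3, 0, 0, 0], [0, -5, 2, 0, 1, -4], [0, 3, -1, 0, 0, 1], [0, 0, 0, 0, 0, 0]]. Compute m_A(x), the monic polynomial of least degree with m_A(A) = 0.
m_A(x) = x^3

The characteristic polynomial factors as x^6. The minimal polynomial is ∏(x - λ)^{k_λ} where k_λ is the size of the largest Jordan block at λ.

For λ = 0: rank(A) = 4, and the largest Jordan block has size 3 (the smallest k with rank(A^k) = rank(A^(k+1))).

So m_A(x) = x^3.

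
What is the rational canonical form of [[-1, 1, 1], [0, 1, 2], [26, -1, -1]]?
R = [[0, 0, 25], [1, 0, 25], [0, 1, -1]]

The invariant factors of A (the non-unit diagonal entries of the Smith normal form of xI - A over ℚ[x]) are (x - 5)(x + 1)(x + 5), each dividing the next. The characteristic polynomial is their product, (x - 5)(x + 1)(x + 5).

The rational canonical form is the block-diagonal matrix of companion matrices C(f_i):
R = [[0, 0, 25], [1, 0, 25], [0, 1, -1]].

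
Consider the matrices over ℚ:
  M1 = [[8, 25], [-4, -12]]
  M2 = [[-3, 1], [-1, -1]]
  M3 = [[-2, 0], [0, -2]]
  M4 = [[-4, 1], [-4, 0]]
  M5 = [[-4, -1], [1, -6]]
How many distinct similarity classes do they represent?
3 classes: {M1, M2, M4}, {M3}, {M5}

Characteristic polynomials: χ_{M1} = (x + 2)^2, χ_{M2} = (x + 2)^2, χ_{M3} = (x + 2)^2, χ_{M4} = (x + 2)^2, χ_{M5} = (x + 5)^2.

{M1, M2, M4}: invariant factors (x + 2)^2.

{M3}: invariant factors x + 2, x + 2.

{M5}: invariant factors (x + 5)^2.

Matrices are similar if and only if their invariant-factor lists agree; the partition into similarity classes is {M1, M2, M4}, {M3}, {M5}.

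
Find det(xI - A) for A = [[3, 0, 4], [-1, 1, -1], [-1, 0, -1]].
xI - A = [[x - 3, 0, -4], [1, x - 1, 1], [1, 0, x + 1]].

Expanding det(xI - A) along the first row:
det(xI - A) = + (x - 3)·det([[x - 1, 1], [0, x + 1]]) - (0)·det([[1, 1], [1, x + 1]]) + (-4)·det([[1, x - 1], [1, 0]]).

Evaluating gives χ_A(x) = x^3 - 3x^2 + 3x - 1 = (x - 1)^3.

χ_A(x) = (x - 1)^3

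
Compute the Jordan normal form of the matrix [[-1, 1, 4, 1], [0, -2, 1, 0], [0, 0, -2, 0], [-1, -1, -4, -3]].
The characteristic polynomial is det(xI - A) = (x + 2)^4, so the eigenvalues are -2 (algebraic multiplicity 4).

For λ = -2: rank(A + 2I) = 2, rank((A + 2I)^2) = 1, rank((A + 2I)^3) = 0. The eigenspace has dimension 4 - 2 = 2, so there are 2 Jordan blocks; the rank sequence gives block sizes [3, 1].

Assembling the blocks gives the Jordan form J above.

J = [[-2, 1, 0, 0], [0, -2, 1, 0], [0, 0, -2, 0], [0, 0, 0, -2]]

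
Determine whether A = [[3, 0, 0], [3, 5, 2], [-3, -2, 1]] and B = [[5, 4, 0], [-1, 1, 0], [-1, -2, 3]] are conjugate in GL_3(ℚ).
Yes.

Two matrices over a field are similar if and only if they have the same invariant factors.

Both A and B have characteristic polynomial (x - 3)^3 and minimal polynomial (x - 3)^2. Computing further, both have invariant factors x - 3, (x - 3)^2. Hence A and B are similar.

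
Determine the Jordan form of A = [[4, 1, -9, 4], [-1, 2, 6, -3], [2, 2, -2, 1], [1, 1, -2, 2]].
The characteristic polynomial is det(xI - A) = (x - 3)(x - 1)^3, so the eigenvalues are 1 (algebraic multiplicity 3), 3 (algebraic multiplicity 1).

For λ = 1: rank(A - I) = 3, rank((A - I)^2) = 2, rank((A - I)^3) = 1. The eigenspace has dimension 4 - 3 = 1, so there is 1 Jordan block; the rank sequence gives block sizes [3].

For λ = 3: algebraic multiplicity 1 gives one 1×1 block.

Assembling the blocks gives the Jordan form J above.

J = [[1, 1, 0, 0], [0, 1, 1, 0], [0, 0, 1, 0], [0, 0, 0, 3]]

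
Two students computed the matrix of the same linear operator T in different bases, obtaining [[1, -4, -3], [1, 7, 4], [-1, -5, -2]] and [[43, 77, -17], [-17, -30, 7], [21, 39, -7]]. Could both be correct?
Yes.

Two matrices over a field are similar if and only if they have the same invariant factors.

Both A and B have characteristic polynomial (x - 2)^3 and minimal polynomial (x - 2)^3. Computing further, both have invariant factors (x - 2)^3. Hence A and B are similar.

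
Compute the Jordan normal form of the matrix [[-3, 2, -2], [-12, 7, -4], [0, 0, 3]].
The characteristic polynomial is det(xI - A) = (x - 3)^2(x - 1), so the eigenvalues are 1 (algebraic multiplicity 1), 3 (algebraic multiplicity 2).

For λ = 1: algebraic multiplicity 1 gives one 1×1 block.

For λ = 3: rank(A - 3I) = 1. The eigenspace has dimension 3 - 1 = 2, so there are 2 Jordan blocks; the rank sequence gives block sizes [1, 1].

Assembling the blocks gives the Jordan form J above.

J = [[1, 0, 0], [0, 3, 0], [0, 0, 3]]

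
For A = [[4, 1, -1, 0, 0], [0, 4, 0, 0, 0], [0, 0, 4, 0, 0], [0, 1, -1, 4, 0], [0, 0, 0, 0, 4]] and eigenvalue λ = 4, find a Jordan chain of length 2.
v_1 = [[0, 1, 0, -2, 0]]^T, v_2 = [[1, 0, 0, 1, 0]]^T

We seek v_1 ∈ ker((A - 4I)^2) \ ker(A - 4I), then set v_{i+1} = (A - 4I) v_i.

One such chain is v_1 = [[0, 1, 0, -2, 0]]^T, v_2 = [[1, 0, 0, 1, 0]]^T. Check: (A - 4I) v_2 = [[0, 0, 0, 0, 0]]^T = 0.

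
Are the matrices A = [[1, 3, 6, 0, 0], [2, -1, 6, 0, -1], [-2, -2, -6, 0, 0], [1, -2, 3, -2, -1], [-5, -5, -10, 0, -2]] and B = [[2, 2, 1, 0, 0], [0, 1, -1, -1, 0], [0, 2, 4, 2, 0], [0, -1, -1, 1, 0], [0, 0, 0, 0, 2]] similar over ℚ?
No.

trace(A) = -10 but trace(B) = 10. The trace is a similarity invariant, so A and B are not similar.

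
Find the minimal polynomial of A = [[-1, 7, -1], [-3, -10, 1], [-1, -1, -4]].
m_A(x) = (x + 5)^3

The characteristic polynomial factors as (x + 5)^3. The minimal polynomial is ∏(x - λ)^{k_λ} where k_λ is the size of the largest Jordan block at λ.

For λ = -5: rank(A + 5I) = 2, and the largest Jordan block has size 3 (the smallest k with rank((A + 5I)^k) = rank((A + 5I)^(k+1))).

So m_A(x) = (x + 5)^3.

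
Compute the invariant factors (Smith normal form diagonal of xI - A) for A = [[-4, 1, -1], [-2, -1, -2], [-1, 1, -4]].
The Jordan structure of A has elementary divisors (x + 3)^2, (x + 3). Arranging the block sizes at each eigenvalue in decreasing order and taking row products gives the invariant factors.

Invariant factors (smallest first, each dividing the next): x + 3, (x + 3)^2.

Check: the last factor (x + 3)^2 is the minimal polynomial, and the product (x + 3)^3 is the characteristic polynomial.

x + 3, (x + 3)^2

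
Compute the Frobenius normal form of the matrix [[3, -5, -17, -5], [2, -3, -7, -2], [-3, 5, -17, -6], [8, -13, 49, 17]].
The invariant factors of A (the non-unit diagonal entries of the Smith normal form of xI - A over ℚ[x]) are (x^2 + 2)^2, each dividing the next. The characteristic polynomial is their product, (x^2 + 2)^2.

The rational canonical form is the block-diagonal matrix of companion matrices C(f_i):
R = [[0, 0, 0, -4], [1, 0, 0, 0], [0, 1, 0, -4], [0, 0, 1, 0]].

Note the characteristic polynomial does not split into linear factors over ℚ, so A has no Jordan form over ℚ; the rational canonical form exists over any field.

R = [[0, 0, 0, -4], [1, 0, 0, 0], [0, 1, 0, -4], [0, 0, 1, 0]]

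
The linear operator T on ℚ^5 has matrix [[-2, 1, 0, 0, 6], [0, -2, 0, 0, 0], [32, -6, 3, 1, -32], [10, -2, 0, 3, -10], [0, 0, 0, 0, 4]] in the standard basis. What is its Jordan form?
J = [[-2, 1, 0, 0, 0], [0, -2, 0, 0, 0], [0, 0, 3, 1, 0], [0, 0, 0, 3, 0], [0, 0, 0, 0, 4]]

The characteristic polynomial is det(xI - A) = (x - 4)(x - 3)^2(x + 2)^2, so the eigenvalues are -2 (algebraic multiplicity 2), 3 (algebraic multiplicity 2), 4 (algebraic multiplicity 1).

For λ = -2: rank(A + 2I) = 4, rank((A + 2I)^2) = 3. The eigenspace has dimension 5 - 4 = 1, so there is 1 Jordan block; the rank sequence gives block sizes [2].

For λ = 3: rank(A - 3I) = 4, rank((A - 3I)^2) = 3. The eigenspace has dimension 5 - 4 = 1, so there is 1 Jordan block; the rank sequence gives block sizes [2].

For λ = 4: algebraic multiplicity 1 gives one 1×1 block.

Assembling the blocks gives the Jordan form J above.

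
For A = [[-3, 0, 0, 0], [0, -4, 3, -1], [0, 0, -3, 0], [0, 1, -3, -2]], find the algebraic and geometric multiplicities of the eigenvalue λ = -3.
The characteristic polynomial is (x + 3)^4, so the factor x + 3 appears with exponent 4: the algebraic multiplicity is 4.

rank(A + 3I) = 1, so the eigenspace has dimension 4 - 1 = 3: the geometric multiplicity is 3.

Since 3 < 4, A is not diagonalizable.

algebraic multiplicity 4, geometric multiplicity 3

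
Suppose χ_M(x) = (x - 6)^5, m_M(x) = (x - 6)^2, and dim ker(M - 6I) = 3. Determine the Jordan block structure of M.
λ = 6: algebraic multiplicity 5 (exponent in χ_M), largest block size 2 (exponent in m_M), 3 blocks (geometric multiplicity). These force block sizes [2, 2, 1].

Jordan blocks: (6, 2), (6, 2), (6, 1)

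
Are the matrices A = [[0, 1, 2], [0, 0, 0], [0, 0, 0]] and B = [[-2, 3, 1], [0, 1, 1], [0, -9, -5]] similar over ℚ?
trace(A) = 0 but trace(B) = -6. The trace is a similarity invariant, so A and B are not similar.

No.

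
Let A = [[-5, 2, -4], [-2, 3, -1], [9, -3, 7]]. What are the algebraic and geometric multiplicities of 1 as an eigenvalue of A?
The characteristic polynomial is (x - 2)^2(x - 1), so the factor x - 1 appears with exponent 1: the algebraic multiplicity is 1.

rank(A - I) = 2, so the eigenspace has dimension 3 - 2 = 1: the geometric multiplicity is 1.

algebraic multiplicity 1, geometric multiplicity 1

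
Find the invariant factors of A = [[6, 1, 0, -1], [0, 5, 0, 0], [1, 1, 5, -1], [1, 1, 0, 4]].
The Jordan structure of A has elementary divisors (x - 5)^2, (x - 5), (x - 5). Arranging the block sizes at each eigenvalue in decreasing order and taking row products gives the invariant factors.

Invariant factors (smallest first, each dividing the next): x - 5, x - 5, (x - 5)^2.

Check: the last factor (x - 5)^2 is the minimal polynomial, and the product (x - 5)^4 is the characteristic polynomial.

x - 5, x - 5, (x - 5)^2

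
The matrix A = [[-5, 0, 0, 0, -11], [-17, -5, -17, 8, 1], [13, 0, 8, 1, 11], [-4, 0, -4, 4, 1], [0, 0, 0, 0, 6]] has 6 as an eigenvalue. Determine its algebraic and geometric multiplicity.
The characteristic polynomial is (x - 6)^3(x + 5)^2, so the factor x - 6 appears with exponent 3: the algebraic multiplicity is 3.

rank(A - 6I) = 4, so the eigenspace has dimension 5 - 4 = 1: the geometric multiplicity is 1.

Since 1 < 3, A is not diagonalizable.

algebraic multiplicity 3, geometric multiplicity 1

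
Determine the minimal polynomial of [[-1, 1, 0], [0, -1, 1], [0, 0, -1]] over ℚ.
m_A(x) = (x + 1)^3

The characteristic polynomial factors as (x + 1)^3. The minimal polynomial is ∏(x - λ)^{k_λ} where k_λ is the size of the largest Jordan block at λ.

For λ = -1: rank(A + I) = 2, and the largest Jordan block has size 3 (the smallest k with rank((A + I)^k) = rank((A + I)^(k+1))).

So m_A(x) = (x + 1)^3.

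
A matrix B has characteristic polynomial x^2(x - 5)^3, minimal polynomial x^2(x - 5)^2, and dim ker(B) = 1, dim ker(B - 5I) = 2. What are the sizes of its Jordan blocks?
Jordan blocks: (0, 2), (5, 2), (5, 1)

λ = 0: algebraic multiplicity 2 (exponent in χ_B), largest block size 2 (exponent in m_B), 1 block (geometric multiplicity). This forces block sizes [2].
λ = 5: algebraic multiplicity 3 (exponent in χ_B), largest block size 2 (exponent in m_B), 2 blocks (geometric multiplicity). These force block sizes [2, 1].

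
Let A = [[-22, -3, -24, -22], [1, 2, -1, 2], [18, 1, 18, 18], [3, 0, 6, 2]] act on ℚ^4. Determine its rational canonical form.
The invariant factors of A (the non-unit diagonal entries of the Smith normal form of xI - A over ℚ[x]) are (x - 4)(x + 4)(x^2 + 2), each dividing the next. The characteristic polynomial is their product, (x - 4)(x + 4)(x^2 + 2).

The rational canonical form is the block-diagonal matrix of companion matrices C(f_i):
R = [[0, 0, 0, 32], [1, 0, 0, 0], [0, 1, 0, 14], [0, 0, 1, 0]].

Note the characteristic polynomial does not split into linear factors over ℚ, so A has no Jordan form over ℚ; the rational canonical form exists over any field.

R = [[0, 0, 0, 32], [1, 0, 0, 0], [0, 1, 0, 14], [0, 0, 1, 0]]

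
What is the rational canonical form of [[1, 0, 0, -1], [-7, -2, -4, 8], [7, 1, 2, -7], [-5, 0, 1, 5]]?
The invariant factors of A (the non-unit diagonal entries of the Smith normal form of xI - A over ℚ[x]) are (x^2 - 3x - 1)^2, each dividing the next. The characteristic polynomial is their product, (x^2 - 3x - 1)^2.

The rational canonical form is the block-diagonal matrix of companion matrices C(f_i):
R = [[0, 0, 0, -1], [1, 0, 0, -6], [0, 1, 0, -7], [0, 0, 1, 6]].

Note the characteristic polynomial does not split into linear factors over ℚ, so A has no Jordan form over ℚ; the rational canonical form exists over any field.

R = [[0, 0, 0, -1], [1, 0, 0, -6], [0, 1, 0, -7], [0, 0, 1, 6]]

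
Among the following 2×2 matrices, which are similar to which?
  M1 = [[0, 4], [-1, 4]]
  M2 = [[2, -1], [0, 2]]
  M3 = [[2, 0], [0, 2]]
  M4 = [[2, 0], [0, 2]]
2 classes: {M1, M2}, {M3, M4}

Characteristic polynomials: χ_{M1} = (x - 2)^2, χ_{M2} = (x - 2)^2, χ_{M3} = (x - 2)^2, χ_{M4} = (x - 2)^2.

{M1, M2}: invariant factors (x - 2)^2.

{M3, M4}: invariant factors x - 2, x - 2.

Matrices are similar if and only if their invariant-factor lists agree; the partition into similarity classes is {M1, M2}, {M3, M4}.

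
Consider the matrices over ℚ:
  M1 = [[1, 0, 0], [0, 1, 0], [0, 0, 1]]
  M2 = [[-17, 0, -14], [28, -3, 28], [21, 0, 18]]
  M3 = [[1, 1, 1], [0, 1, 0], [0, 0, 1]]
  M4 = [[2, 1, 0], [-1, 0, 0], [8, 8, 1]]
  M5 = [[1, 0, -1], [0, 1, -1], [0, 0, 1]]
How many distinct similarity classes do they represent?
3 classes: {M1}, {M2}, {M3, M4, M5}

Characteristic polynomials: χ_{M1} = (x - 1)^3, χ_{M2} = (x - 4)(x + 3)^2, χ_{M3} = (x - 1)^3, χ_{M4} = (x - 1)^3, χ_{M5} = (x - 1)^3.

{M1}: invariant factors x - 1, x - 1, x - 1.

{M2}: invariant factors x + 3, (x - 4)(x + 3).

{M3, M4, M5}: invariant factors x - 1, (x - 1)^2.

Matrices are similar if and only if their invariant-factor lists agree; the partition into similarity classes is {M1}, {M2}, {M3, M4, M5}.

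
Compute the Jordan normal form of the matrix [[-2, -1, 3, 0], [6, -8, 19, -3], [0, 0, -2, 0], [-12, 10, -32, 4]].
J = [[-2, 1, 0, 0], [0, -2, 1, 0], [0, 0, -2, 0], [0, 0, 0, -2]]

The characteristic polynomial is det(xI - A) = (x + 2)^4, so the eigenvalues are -2 (algebraic multiplicity 4).

For λ = -2: rank(A + 2I) = 2, rank((A + 2I)^2) = 1, rank((A + 2I)^3) = 0. The eigenspace has dimension 4 - 2 = 2, so there are 2 Jordan blocks; the rank sequence gives block sizes [3, 1].

Assembling the blocks gives the Jordan form J above.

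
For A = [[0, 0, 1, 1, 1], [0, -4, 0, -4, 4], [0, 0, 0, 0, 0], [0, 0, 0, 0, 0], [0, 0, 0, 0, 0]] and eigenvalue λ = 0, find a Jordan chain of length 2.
v_1 = [[-4, 0, -1, 1, 1]]^T, v_2 = [[1, 0, 0, 0, 0]]^T

We seek v_1 ∈ ker(A^2) \ ker(A), then set v_{i+1} = A v_i.

One such chain is v_1 = [[-4, 0, -1, 1, 1]]^T, v_2 = [[1, 0, 0, 0, 0]]^T. Check: A v_2 = [[0, 0, 0, 0, 0]]^T = 0.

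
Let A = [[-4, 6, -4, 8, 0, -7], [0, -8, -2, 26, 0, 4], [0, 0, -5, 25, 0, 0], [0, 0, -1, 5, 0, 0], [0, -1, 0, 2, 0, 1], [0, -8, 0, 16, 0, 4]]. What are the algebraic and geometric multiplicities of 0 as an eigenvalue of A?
algebraic multiplicity 4, geometric multiplicity 2

The characteristic polynomial is x^4(x + 4)^2, so the factor x appears with exponent 4: the algebraic multiplicity is 4.

rank(A) = 4, so the eigenspace has dimension 6 - 4 = 2: the geometric multiplicity is 2.

Since 2 < 4, A is not diagonalizable.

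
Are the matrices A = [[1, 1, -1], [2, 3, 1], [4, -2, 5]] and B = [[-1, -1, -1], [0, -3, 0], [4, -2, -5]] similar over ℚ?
trace(A) = 9 but trace(B) = -9. The trace is a similarity invariant, so A and B are not similar.

No.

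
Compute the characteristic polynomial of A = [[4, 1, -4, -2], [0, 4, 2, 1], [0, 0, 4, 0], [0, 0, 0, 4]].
xI - A = [[x - 4, -1, 4, 2], [0, x - 4, -2, -1], [0, 0, x - 4, 0], [0, 0, 0, x - 4]].

Expanding det(xI - A) along the first row:
det(xI - A) = + (x - 4)·det([[x - 4, -2, -1], [0, x - 4, 0], [0, 0, x - 4]]) - (-1)·det([[0, -2, -1], [0, x - 4, 0], [0, 0, x - 4]]) + (4)·det([[0, x - 4, -1], [0, 0, 0], [0, 0, x - 4]]) - (2)·det([[0, x - 4, -2], [0, 0, x - 4], [0, 0, 0]]).

Evaluating gives χ_A(x) = x^4 - 16x^3 + 96x^2 - 256x + 256 = (x - 4)^4.

χ_A(x) = (x - 4)^4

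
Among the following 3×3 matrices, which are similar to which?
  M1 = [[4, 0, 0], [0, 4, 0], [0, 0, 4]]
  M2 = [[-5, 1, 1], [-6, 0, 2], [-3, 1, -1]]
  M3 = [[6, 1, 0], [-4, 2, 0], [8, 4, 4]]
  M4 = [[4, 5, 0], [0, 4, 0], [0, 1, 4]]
3 classes: {M1}, {M2}, {M3, M4}

Characteristic polynomials: χ_{M1} = (x - 4)^3, χ_{M2} = (x + 2)^3, χ_{M3} = (x - 4)^3, χ_{M4} = (x - 4)^3.

{M1}: invariant factors x - 4, x - 4, x - 4.

{M2}: invariant factors x + 2, (x + 2)^2.

{M3, M4}: invariant factors x - 4, (x - 4)^2.

Matrices are similar if and only if their invariant-factor lists agree; the partition into similarity classes is {M1}, {M2}, {M3, M4}.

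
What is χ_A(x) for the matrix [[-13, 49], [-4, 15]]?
χ_A(x) = (x - 1)^2

xI - A = [[x + 13, -49], [4, x - 15]].

Expanding det(xI - A) along the first row:
det(xI - A) = + (x + 13)·det([[x - 15]]) - (-49)·det([[4]]).

Evaluating gives χ_A(x) = x^2 - 2x + 1 = (x - 1)^2.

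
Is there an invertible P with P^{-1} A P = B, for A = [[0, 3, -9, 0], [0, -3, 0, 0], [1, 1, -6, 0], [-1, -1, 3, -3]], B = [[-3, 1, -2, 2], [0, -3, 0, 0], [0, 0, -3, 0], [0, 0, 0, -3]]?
Yes.

Two matrices over a field are similar if and only if they have the same invariant factors.

Both A and B have characteristic polynomial (x + 3)^4 and minimal polynomial (x + 3)^2. Computing further, both have invariant factors x + 3, x + 3, (x + 3)^2. Hence A and B are similar.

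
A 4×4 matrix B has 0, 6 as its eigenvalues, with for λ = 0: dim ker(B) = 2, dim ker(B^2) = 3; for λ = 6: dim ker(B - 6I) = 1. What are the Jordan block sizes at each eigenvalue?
Jordan blocks: (0, 2), (0, 1), (6, 1)

λ = 0: successive nullity increments [2, 1] count blocks of size ≥ k; block sizes are [2, 1].
λ = 6: successive nullity increments [1] count blocks of size ≥ k; block sizes are [1].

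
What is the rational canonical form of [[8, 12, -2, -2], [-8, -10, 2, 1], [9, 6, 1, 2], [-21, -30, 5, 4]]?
The invariant factors of A (the non-unit diagonal entries of the Smith normal form of xI - A over ℚ[x]) are x - 2, (x - 2)^2(x + 3), each dividing the next. The characteristic polynomial is their product, (x - 2)^3(x + 3).

The rational canonical form is the block-diagonal matrix of companion matrices C(f_i):
R = [[2, 0, 0, 0], [0, 0, 0, -12], [0, 1, 0, 8], [0, 0, 1, 1]].

R = [[2, 0, 0, 0], [0, 0, 0, -12], [0, 1, 0, 8], [0, 0, 1, 1]]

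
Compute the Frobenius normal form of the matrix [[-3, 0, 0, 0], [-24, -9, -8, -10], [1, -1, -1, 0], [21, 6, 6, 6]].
R = [[-3, 0, 0, 0], [0, 0, 0, 6], [0, 1, 0, -1], [0, 0, 1, -4]]

The invariant factors of A (the non-unit diagonal entries of the Smith normal form of xI - A over ℚ[x]) are x + 3, (x - 1)(x + 2)(x + 3), each dividing the next. The characteristic polynomial is their product, (x - 1)(x + 2)(x + 3)^2.

The rational canonical form is the block-diagonal matrix of companion matrices C(f_i):
R = [[-3, 0, 0, 0], [0, 0, 0, 6], [0, 1, 0, -1], [0, 0, 1, -4]].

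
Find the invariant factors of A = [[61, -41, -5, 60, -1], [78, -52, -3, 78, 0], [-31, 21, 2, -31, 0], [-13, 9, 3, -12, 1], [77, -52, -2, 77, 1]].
(x - 1)^2, (x - 1)^2(x + 4)

The Jordan structure of A has elementary divisors (x + 4), (x - 1)^2, (x - 1)^2. Arranging the block sizes at each eigenvalue in decreasing order and taking row products gives the invariant factors.

Invariant factors (smallest first, each dividing the next): (x - 1)^2, (x - 1)^2(x + 4).

Check: the last factor (x - 1)^2(x + 4) is the minimal polynomial, and the product (x - 1)^4(x + 4) is the characteristic polynomial.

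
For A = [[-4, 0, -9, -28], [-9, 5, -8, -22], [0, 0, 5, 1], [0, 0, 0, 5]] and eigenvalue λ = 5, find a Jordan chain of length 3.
We seek v_1 ∈ ker((A - 5I)^3) \ ker((A - 5I)^2), then set v_{i+1} = (A - 5I) v_i.

One such chain is v_1 = [[-1, -1, -2, 1]]^T, v_2 = [[-1, 3, 1, 0]]^T, v_3 = [[0, 1, 0, 0]]^T. Check: (A - 5I) v_3 = [[0, 0, 0, 0]]^T = 0.

v_1 = [[-1, -1, -2, 1]]^T, v_2 = [[-1, 3, 1, 0]]^T, v_3 = [[0, 1, 0, 0]]^T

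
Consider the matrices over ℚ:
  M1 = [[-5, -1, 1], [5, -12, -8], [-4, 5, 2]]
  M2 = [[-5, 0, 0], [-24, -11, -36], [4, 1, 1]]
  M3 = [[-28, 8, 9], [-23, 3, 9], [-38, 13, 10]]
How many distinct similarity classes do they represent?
Characteristic polynomials: χ_{M1} = (x + 5)^3, χ_{M2} = (x + 5)^3, χ_{M3} = (x + 5)^3.

{M1, M3}: invariant factors (x + 5)^3.

{M2}: invariant factors x + 5, (x + 5)^2.

Matrices are similar if and only if their invariant-factor lists agree; the partition into similarity classes is {M1, M3}, {M2}.

2 classes: {M1, M3}, {M2}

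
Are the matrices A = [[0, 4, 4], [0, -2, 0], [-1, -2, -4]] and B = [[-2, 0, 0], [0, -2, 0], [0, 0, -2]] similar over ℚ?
Both have characteristic polynomial (x + 2)^3, but the minimal polynomial of A is (x + 2)^2 while the minimal polynomial of B is x + 2. The minimal polynomial is a similarity invariant, so A and B are not similar.

No.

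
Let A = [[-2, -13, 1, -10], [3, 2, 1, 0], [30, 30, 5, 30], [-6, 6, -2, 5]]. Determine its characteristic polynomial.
χ_A(x) = (x - 5)^3(x + 5)

xI - A = [[x + 2, 13, -1, 10], [-3, x - 2, -1, 0], [-30, -30, x - 5, -30], [6, -6, 2, x - 5]].

Expanding det(xI - A) along the first row:
det(xI - A) = + (x + 2)·det([[x - 2, -1, 0], [-30, x - 5, -30], [-6, 2, x - 5]]) - (13)·det([[-3, -1, 0], [-30, x - 5, -30], [6, 2, x - 5]]) + (-1)·det([[-3, x - 2, 0], [-30, -30, -30], [6, -6, x - 5]]) - (10)·det([[-3, x - 2, -1], [-30, -30, x - 5], [6, -6, 2]]).

Evaluating gives χ_A(x) = x^4 - 10x^3 + 250x - 625 = (x - 5)^3(x + 5).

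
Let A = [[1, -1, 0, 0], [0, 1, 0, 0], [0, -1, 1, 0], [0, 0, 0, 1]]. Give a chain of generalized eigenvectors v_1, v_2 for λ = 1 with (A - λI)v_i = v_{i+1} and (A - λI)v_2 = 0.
We seek v_1 ∈ ker((A - I)^2) \ ker(A - I), then set v_{i+1} = (A - I) v_i.

One such chain is v_1 = [[-3, 1, -2, 2]]^T, v_2 = [[-1, 0, -1, 0]]^T. Check: (A - I) v_2 = [[0, 0, 0, 0]]^T = 0.

v_1 = [[-3, 1, -2, 2]]^T, v_2 = [[-1, 0, -1, 0]]^T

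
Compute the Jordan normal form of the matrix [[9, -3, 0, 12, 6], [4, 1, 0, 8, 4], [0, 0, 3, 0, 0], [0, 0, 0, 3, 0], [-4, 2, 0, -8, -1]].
The characteristic polynomial is det(xI - A) = (x - 3)^5, so the eigenvalues are 3 (algebraic multiplicity 5).

For λ = 3: rank(A - 3I) = 1, rank((A - 3I)^2) = 0. The eigenspace has dimension 5 - 1 = 4, so there are 4 Jordan blocks; the rank sequence gives block sizes [2, 1, 1, 1].

Assembling the blocks gives the Jordan form J above.

J = [[3, 1, 0, 0, 0], [0, 3, 0, 0, 0], [0, 0, 3, 0, 0], [0, 0, 0, 3, 0], [0, 0, 0, 0, 3]]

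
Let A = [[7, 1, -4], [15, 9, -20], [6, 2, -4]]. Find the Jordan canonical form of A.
J = [[4, 1, 0], [0, 4, 0], [0, 0, 4]]

The characteristic polynomial is det(xI - A) = (x - 4)^3, so the eigenvalues are 4 (algebraic multiplicity 3).

For λ = 4: rank(A - 4I) = 1, rank((A - 4I)^2) = 0. The eigenspace has dimension 3 - 1 = 2, so there are 2 Jordan blocks; the rank sequence gives block sizes [2, 1].

Assembling the blocks gives the Jordan form J above.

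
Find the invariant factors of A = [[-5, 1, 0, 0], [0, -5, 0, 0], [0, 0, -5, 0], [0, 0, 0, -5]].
x + 5, x + 5, (x + 5)^2

The Jordan structure of A has elementary divisors (x + 5)^2, (x + 5), (x + 5). Arranging the block sizes at each eigenvalue in decreasing order and taking row products gives the invariant factors.

Invariant factors (smallest first, each dividing the next): x + 5, x + 5, (x + 5)^2.

Check: the last factor (x + 5)^2 is the minimal polynomial, and the product (x + 5)^4 is the characteristic polynomial.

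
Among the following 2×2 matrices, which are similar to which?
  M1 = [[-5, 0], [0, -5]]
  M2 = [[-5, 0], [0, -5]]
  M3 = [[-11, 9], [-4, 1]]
Characteristic polynomials: χ_{M1} = (x + 5)^2, χ_{M2} = (x + 5)^2, χ_{M3} = (x + 5)^2.

{M1, M2}: invariant factors x + 5, x + 5.

{M3}: invariant factors (x + 5)^2.

Matrices are similar if and only if their invariant-factor lists agree; the partition into similarity classes is {M1, M2}, {M3}.

2 classes: {M1, M2}, {M3}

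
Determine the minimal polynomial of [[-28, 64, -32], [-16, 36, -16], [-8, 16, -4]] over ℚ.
m_A(x) = (x - 4)(x + 4)

The characteristic polynomial factors as (x - 4)^2(x + 4). The minimal polynomial is ∏(x - λ)^{k_λ} where k_λ is the size of the largest Jordan block at λ.

For λ = -4: rank(A + 4I) = 2, and the largest Jordan block has size 1 (the smallest k with rank((A + 4I)^k) = rank((A + 4I)^(k+1))).
For λ = 4: rank(A - 4I) = 1, and the largest Jordan block has size 1 (the smallest k with rank((A - 4I)^k) = rank((A - 4I)^(k+1))).

So m_A(x) = (x - 4)(x + 4).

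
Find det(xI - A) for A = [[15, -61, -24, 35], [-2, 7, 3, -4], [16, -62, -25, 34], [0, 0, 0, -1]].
χ_A(x) = (x + 1)^4

xI - A = [[x - 15, 61, 24, -35], [2, x - 7, -3, 4], [-16, 62, x + 25, -34], [0, 0, 0, x + 1]].

Expanding det(xI - A) along the first row:
det(xI - A) = + (x - 15)·det([[x - 7, -3, 4], [62, x + 25, -34], [0, 0, x + 1]]) - (61)·det([[2, -3, 4], [-16, x + 25, -34], [0, 0, x + 1]]) + (24)·det([[2, x - 7, 4], [-16, 62, -34], [0, 0, x + 1]]) - (-35)·det([[2, x - 7, -3], [-16, 62, x + 25], [0, 0, 0]]).

Evaluating gives χ_A(x) = x^4 + 4x^3 + 6x^2 + 4x + 1 = (x + 1)^4.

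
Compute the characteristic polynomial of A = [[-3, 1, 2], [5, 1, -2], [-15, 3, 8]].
χ_A(x) = (x - 2)^3

xI - A = [[x + 3, -1, -2], [-5, x - 1, 2], [15, -3, x - 8]].

Expanding det(xI - A) along the first row:
det(xI - A) = + (x + 3)·det([[x - 1, 2], [-3, x - 8]]) - (-1)·det([[-5, 2], [15, x - 8]]) + (-2)·det([[-5, x - 1], [15, -3]]).

Evaluating gives χ_A(x) = x^3 - 6x^2 + 12x - 8 = (x - 2)^3.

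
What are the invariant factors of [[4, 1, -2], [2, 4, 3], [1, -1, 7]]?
The Jordan structure of A has elementary divisors (x - 5)^3. Arranging the block sizes at each eigenvalue in decreasing order and taking row products gives the invariant factors.

Invariant factors (smallest first, each dividing the next): (x - 5)^3.

Check: the last factor (x - 5)^3 is the minimal polynomial, and the product (x - 5)^3 is the characteristic polynomial.

(x - 5)^3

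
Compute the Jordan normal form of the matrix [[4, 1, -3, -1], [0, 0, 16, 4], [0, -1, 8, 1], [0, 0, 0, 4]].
J = [[4, 1, 0, 0], [0, 4, 1, 0], [0, 0, 4, 0], [0, 0, 0, 4]]

The characteristic polynomial is det(xI - A) = (x - 4)^4, so the eigenvalues are 4 (algebraic multiplicity 4).

For λ = 4: rank(A - 4I) = 2, rank((A - 4I)^2) = 1, rank((A - 4I)^3) = 0. The eigenspace has dimension 4 - 2 = 2, so there are 2 Jordan blocks; the rank sequence gives block sizes [3, 1].

Assembling the blocks gives the Jordan form J above.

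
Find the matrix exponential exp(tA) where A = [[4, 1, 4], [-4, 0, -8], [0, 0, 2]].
e^{tA} = [[(2*t + 1)*e^{2*t}, t*e^{2*t}, 4*t*e^{2*t}], [-4*t*e^{2*t}, (1 - 2*t)*e^{2*t}, -8*t*e^{2*t}], [0, 0, e^{2*t}]]

A has Jordan form J = [[2, 1, 0], [0, 2, 0], [0, 0, 2]] with A = PJP^{-1}, so e^{tA} = P e^{tJ} P^{-1}.

For a Jordan block J_k(λ), e^{tJ_k(λ)} = e^{λt} · (I + tN + t^2 N^2/2! + ... + t^{k-1} N^{k-1}/(k-1)!) where N is the nilpotent superdiagonal part.

Assembling the blocks and conjugating back gives the entries of e^{tA} as shown above.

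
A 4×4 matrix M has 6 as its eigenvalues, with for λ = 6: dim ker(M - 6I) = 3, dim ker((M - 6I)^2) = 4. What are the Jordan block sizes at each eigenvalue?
λ = 6: successive nullity increments [3, 1] count blocks of size ≥ k; block sizes are [2, 1, 1].

Jordan blocks: (6, 2), (6, 1), (6, 1)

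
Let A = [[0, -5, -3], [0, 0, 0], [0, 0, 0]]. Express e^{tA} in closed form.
e^{tA} = [[1, -5*t, -3*t], [0, 1, 0], [0, 0, 1]]

A has Jordan form J = [[0, 1, 0], [0, 0, 0], [0, 0, 0]] with A = PJP^{-1}, so e^{tA} = P e^{tJ} P^{-1}.

For a Jordan block J_k(λ), e^{tJ_k(λ)} = e^{λt} · (I + tN + t^2 N^2/2! + ... + t^{k-1} N^{k-1}/(k-1)!) where N is the nilpotent superdiagonal part.

Assembling the blocks and conjugating back gives the entries of e^{tA} as shown above.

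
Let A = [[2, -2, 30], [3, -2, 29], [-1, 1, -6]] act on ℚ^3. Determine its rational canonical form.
The invariant factors of A (the non-unit diagonal entries of the Smith normal form of xI - A over ℚ[x]) are (x + 3)(x^2 + 3x - 6), each dividing the next. The characteristic polynomial is their product, (x + 3)(x^2 + 3x - 6).

The rational canonical form is the block-diagonal matrix of companion matrices C(f_i):
R = [[0, 0, 18], [1, 0, -3], [0, 1, -6]].

Note the characteristic polynomial does not split into linear factors over ℚ, so A has no Jordan form over ℚ; the rational canonical form exists over any field.

R = [[0, 0, 18], [1, 0, -3], [0, 1, -6]]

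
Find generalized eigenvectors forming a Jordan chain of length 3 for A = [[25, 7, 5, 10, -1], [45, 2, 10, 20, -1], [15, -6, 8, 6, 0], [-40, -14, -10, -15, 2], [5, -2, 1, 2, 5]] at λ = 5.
We seek v_1 ∈ ker((A - 5I)^3) \ ker((A - 5I)^2), then set v_{i+1} = (A - 5I) v_i.

One such chain is v_1 = [[10, 3, -2, -21, 0]]^T, v_2 = [[1, 1, 0, -2, 0]]^T, v_3 = [[7, 2, -3, -14, -1]]^T. Check: (A - 5I) v_3 = [[0, 0, 0, 0, 0]]^T = 0.

v_1 = [[10, 3, -2, -21, 0]]^T, v_2 = [[1, 1, 0, -2, 0]]^T, v_3 = [[7, 2, -3, -14, -1]]^T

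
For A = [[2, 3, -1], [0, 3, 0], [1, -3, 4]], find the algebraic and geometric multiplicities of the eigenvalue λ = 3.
algebraic multiplicity 3, geometric multiplicity 2

The characteristic polynomial is (x - 3)^3, so the factor x - 3 appears with exponent 3: the algebraic multiplicity is 3.

rank(A - 3I) = 1, so the eigenspace has dimension 3 - 1 = 2: the geometric multiplicity is 2.

Since 2 < 3, A is not diagonalizable.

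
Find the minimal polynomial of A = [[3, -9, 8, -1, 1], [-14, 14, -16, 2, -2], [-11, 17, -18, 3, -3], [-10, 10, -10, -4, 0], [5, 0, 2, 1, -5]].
m_A(x) = (x - 6)(x + 4)^3

The characteristic polynomial factors as (x - 6)(x + 4)^4. The minimal polynomial is ∏(x - λ)^{k_λ} where k_λ is the size of the largest Jordan block at λ.

For λ = -4: rank(A + 4I) = 3, and the largest Jordan block has size 3 (the smallest k with rank((A + 4I)^k) = rank((A + 4I)^(k+1))).
For λ = 6: rank(A - 6I) = 4, and the largest Jordan block has size 1 (the smallest k with rank((A - 6I)^k) = rank((A - 6I)^(k+1))).

So m_A(x) = (x - 6)(x + 4)^3.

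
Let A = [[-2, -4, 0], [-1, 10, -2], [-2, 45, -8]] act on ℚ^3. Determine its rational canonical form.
The invariant factors of A (the non-unit diagonal entries of the Smith normal form of xI - A over ℚ[x]) are x^3 + 2x + 4, each dividing the next. The characteristic polynomial is their product, x^3 + 2x + 4.

The rational canonical form is the block-diagonal matrix of companion matrices C(f_i):
R = [[0, 0, -4], [1, 0, -2], [0, 1, 0]].

Note the characteristic polynomial does not split into linear factors over ℚ, so A has no Jordan form over ℚ; the rational canonical form exists over any field.

R = [[0, 0, -4], [1, 0, -2], [0, 1, 0]]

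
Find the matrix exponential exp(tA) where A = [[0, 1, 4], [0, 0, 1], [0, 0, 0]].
A has Jordan form J = [[0, 1, 0], [0, 0, 1], [0, 0, 0]] with A = PJP^{-1}, so e^{tA} = P e^{tJ} P^{-1}.

For a Jordan block J_k(λ), e^{tJ_k(λ)} = e^{λt} · (I + tN + t^2 N^2/2! + ... + t^{k-1} N^{k-1}/(k-1)!) where N is the nilpotent superdiagonal part.

Assembling the blocks and conjugating back gives the entries of e^{tA} as shown above.

e^{tA} = [[1, t, t*(t + 8)/2], [0, 1, t], [0, 0, 1]]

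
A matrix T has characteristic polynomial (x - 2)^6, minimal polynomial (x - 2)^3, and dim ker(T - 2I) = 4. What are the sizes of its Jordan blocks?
λ = 2: algebraic multiplicity 6 (exponent in χ_T), largest block size 3 (exponent in m_T), 4 blocks (geometric multiplicity). These force block sizes [3, 1, 1, 1].

Jordan blocks: (2, 3), (2, 1), (2, 1), (2, 1)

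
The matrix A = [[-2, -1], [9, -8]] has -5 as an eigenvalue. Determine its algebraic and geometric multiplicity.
The characteristic polynomial is (x + 5)^2, so the factor x + 5 appears with exponent 2: the algebraic multiplicity is 2.

rank(A + 5I) = 1, so the eigenspace has dimension 2 - 1 = 1: the geometric multiplicity is 1.

Since 1 < 2, A is not diagonalizable.

algebraic multiplicity 2, geometric multiplicity 1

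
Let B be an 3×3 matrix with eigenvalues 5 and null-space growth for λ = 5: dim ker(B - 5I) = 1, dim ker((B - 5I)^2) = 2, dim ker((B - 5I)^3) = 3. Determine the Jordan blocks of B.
λ = 5: successive nullity increments [1, 1, 1] count blocks of size ≥ k; block sizes are [3].

Jordan blocks: (5, 3)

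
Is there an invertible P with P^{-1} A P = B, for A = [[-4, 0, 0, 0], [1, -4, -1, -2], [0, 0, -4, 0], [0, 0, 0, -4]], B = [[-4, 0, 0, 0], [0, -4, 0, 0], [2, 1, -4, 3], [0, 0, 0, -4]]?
Yes.

Two matrices over a field are similar if and only if they have the same invariant factors.

Both A and B have characteristic polynomial (x + 4)^4 and minimal polynomial (x + 4)^2. Computing further, both have invariant factors x + 4, x + 4, (x + 4)^2. Hence A and B are similar.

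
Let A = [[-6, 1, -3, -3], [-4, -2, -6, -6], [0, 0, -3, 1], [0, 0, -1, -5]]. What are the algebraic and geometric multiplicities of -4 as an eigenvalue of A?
algebraic multiplicity 4, geometric multiplicity 2

The characteristic polynomial is (x + 4)^4, so the factor x + 4 appears with exponent 4: the algebraic multiplicity is 4.

rank(A + 4I) = 2, so the eigenspace has dimension 4 - 2 = 2: the geometric multiplicity is 2.

Since 2 < 4, A is not diagonalizable.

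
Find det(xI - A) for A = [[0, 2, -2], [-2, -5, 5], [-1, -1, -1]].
χ_A(x) = (x + 2)^3

xI - A = [[x, -2, 2], [2, x + 5, -5], [1, 1, x + 1]].

Expanding det(xI - A) along the first row:
det(xI - A) = + (x)·det([[x + 5, -5], [1, x + 1]]) - (-2)·det([[2, -5], [1, x + 1]]) + (2)·det([[2, x + 5], [1, 1]]).

Evaluating gives χ_A(x) = x^3 + 6x^2 + 12x + 8 = (x + 2)^3.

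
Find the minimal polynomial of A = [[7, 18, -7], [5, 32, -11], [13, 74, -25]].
m_A(x) = (x - 6)(x - 4)^2

The characteristic polynomial factors as (x - 6)(x - 4)^2. The minimal polynomial is ∏(x - λ)^{k_λ} where k_λ is the size of the largest Jordan block at λ.

For λ = 4: rank(A - 4I) = 2, and the largest Jordan block has size 2 (the smallest k with rank((A - 4I)^k) = rank((A - 4I)^(k+1))).
For λ = 6: rank(A - 6I) = 2, and the largest Jordan block has size 1 (the smallest k with rank((A - 6I)^k) = rank((A - 6I)^(k+1))).

So m_A(x) = (x - 6)(x - 4)^2.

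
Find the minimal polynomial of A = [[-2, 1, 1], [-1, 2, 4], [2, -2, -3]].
m_A(x) = (x + 1)^3

The characteristic polynomial factors as (x + 1)^3. The minimal polynomial is ∏(x - λ)^{k_λ} where k_λ is the size of the largest Jordan block at λ.

For λ = -1: rank(A + I) = 2, and the largest Jordan block has size 3 (the smallest k with rank((A + I)^k) = rank((A + I)^(k+1))).

So m_A(x) = (x + 1)^3.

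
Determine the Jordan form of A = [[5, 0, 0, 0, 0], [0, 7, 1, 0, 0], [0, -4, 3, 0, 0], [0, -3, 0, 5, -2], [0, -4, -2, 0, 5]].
J = [[5, 1, 0, 0, 0], [0, 5, 1, 0, 0], [0, 0, 5, 0, 0], [0, 0, 0, 5, 0], [0, 0, 0, 0, 5]]

The characteristic polynomial is det(xI - A) = (x - 5)^5, so the eigenvalues are 5 (algebraic multiplicity 5).

For λ = 5: rank(A - 5I) = 2, rank((A - 5I)^2) = 1, rank((A - 5I)^3) = 0. The eigenspace has dimension 5 - 2 = 3, so there are 3 Jordan blocks; the rank sequence gives block sizes [3, 1, 1].

Assembling the blocks gives the Jordan form J above.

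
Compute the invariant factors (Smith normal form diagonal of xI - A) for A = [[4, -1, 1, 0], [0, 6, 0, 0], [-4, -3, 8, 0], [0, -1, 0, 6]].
The Jordan structure of A has elementary divisors (x - 6)^3, (x - 6). Arranging the block sizes at each eigenvalue in decreasing order and taking row products gives the invariant factors.

Invariant factors (smallest first, each dividing the next): x - 6, (x - 6)^3.

Check: the last factor (x - 6)^3 is the minimal polynomial, and the product (x - 6)^4 is the characteristic polynomial.

x - 6, (x - 6)^3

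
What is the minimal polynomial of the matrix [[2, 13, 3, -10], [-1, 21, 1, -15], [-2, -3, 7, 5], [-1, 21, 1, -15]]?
m_A(x) = x(x - 5)^2

The characteristic polynomial factors as x(x - 5)^3. The minimal polynomial is ∏(x - λ)^{k_λ} where k_λ is the size of the largest Jordan block at λ.

For λ = 0: rank(A) = 3, and the largest Jordan block has size 1 (the smallest k with rank(A^k) = rank(A^(k+1))).
For λ = 5: rank(A - 5I) = 2, and the largest Jordan block has size 2 (the smallest k with rank((A - 5I)^k) = rank((A - 5I)^(k+1))).

So m_A(x) = x(x - 5)^2.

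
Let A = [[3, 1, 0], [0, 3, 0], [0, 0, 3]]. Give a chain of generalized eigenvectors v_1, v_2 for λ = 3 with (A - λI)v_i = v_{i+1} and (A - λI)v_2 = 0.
v_1 = [[-1, 1, 0]]^T, v_2 = [[1, 0, 0]]^T

We seek v_1 ∈ ker((A - 3I)^2) \ ker(A - 3I), then set v_{i+1} = (A - 3I) v_i.

One such chain is v_1 = [[-1, 1, 0]]^T, v_2 = [[1, 0, 0]]^T. Check: (A - 3I) v_2 = [[0, 0, 0]]^T = 0.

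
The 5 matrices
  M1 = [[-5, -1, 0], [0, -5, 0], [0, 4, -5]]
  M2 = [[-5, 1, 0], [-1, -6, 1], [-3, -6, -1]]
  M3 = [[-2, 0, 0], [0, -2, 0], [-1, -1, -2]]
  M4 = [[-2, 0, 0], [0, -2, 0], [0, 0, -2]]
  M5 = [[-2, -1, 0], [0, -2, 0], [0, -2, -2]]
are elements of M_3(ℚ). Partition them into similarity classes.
Characteristic polynomials: χ_{M1} = (x + 5)^3, χ_{M2} = (x + 4)^3, χ_{M3} = (x + 2)^3, χ_{M4} = (x + 2)^3, χ_{M5} = (x + 2)^3.

{M1}: invariant factors x + 5, (x + 5)^2.

{M2}: invariant factors (x + 4)^3.

{M3, M5}: invariant factors x + 2, (x + 2)^2.

{M4}: invariant factors x + 2, x + 2, x + 2.

Matrices are similar if and only if their invariant-factor lists agree; the partition into similarity classes is {M1}, {M2}, {M3, M5}, {M4}.

4 classes: {M1}, {M2}, {M3, M5}, {M4}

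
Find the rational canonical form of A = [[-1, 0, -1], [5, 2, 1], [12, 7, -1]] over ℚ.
R = [[0, 0, -2], [1, 0, -2], [0, 1, 0]]

The invariant factors of A (the non-unit diagonal entries of the Smith normal form of xI - A over ℚ[x]) are x^3 + 2x + 2, each dividing the next. The characteristic polynomial is their product, x^3 + 2x + 2.

The rational canonical form is the block-diagonal matrix of companion matrices C(f_i):
R = [[0, 0, -2], [1, 0, -2], [0, 1, 0]].

Note the characteristic polynomial does not split into linear factors over ℚ, so A has no Jordan form over ℚ; the rational canonical form exists over any field.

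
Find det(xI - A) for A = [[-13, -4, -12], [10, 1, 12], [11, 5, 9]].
χ_A(x) = (x - 3)(x + 3)^2

xI - A = [[x + 13, 4, 12], [-10, x - 1, -12], [-11, -5, x - 9]].

Expanding det(xI - A) along the first row:
det(xI - A) = + (x + 13)·det([[x - 1, -12], [-5, x - 9]]) - (4)·det([[-10, -12], [-11, x - 9]]) + (12)·det([[-10, x - 1], [-11, -5]]).

Evaluating gives χ_A(x) = x^3 + 3x^2 - 9x - 27 = (x - 3)(x + 3)^2.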